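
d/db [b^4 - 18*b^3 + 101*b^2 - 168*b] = 4*b^3 - 54*b^2 + 202*b - 168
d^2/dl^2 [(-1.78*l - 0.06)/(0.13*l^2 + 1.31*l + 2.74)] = (-(0.26*l + 1.31)*(0.52*l + 2.62)*(1.78*l + 0.06) + (1.3884*l + 4.6792)*(0.13*l^2 + 1.31*l + 2.74))/(0.13*l^2 + 1.31*l + 2.74)^3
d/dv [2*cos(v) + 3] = -2*sin(v)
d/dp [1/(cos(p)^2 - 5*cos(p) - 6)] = (2*cos(p) - 5)*sin(p)/(sin(p)^2 + 5*cos(p) + 5)^2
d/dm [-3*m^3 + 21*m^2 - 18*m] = -9*m^2 + 42*m - 18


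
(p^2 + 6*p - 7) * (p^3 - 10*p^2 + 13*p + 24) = p^5 - 4*p^4 - 54*p^3 + 172*p^2 + 53*p - 168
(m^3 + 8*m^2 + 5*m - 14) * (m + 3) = m^4 + 11*m^3 + 29*m^2 + m - 42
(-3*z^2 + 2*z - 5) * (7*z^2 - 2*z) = -21*z^4 + 20*z^3 - 39*z^2 + 10*z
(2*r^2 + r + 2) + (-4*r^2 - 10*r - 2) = -2*r^2 - 9*r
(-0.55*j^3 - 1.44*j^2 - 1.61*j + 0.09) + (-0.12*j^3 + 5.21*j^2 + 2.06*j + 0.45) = -0.67*j^3 + 3.77*j^2 + 0.45*j + 0.54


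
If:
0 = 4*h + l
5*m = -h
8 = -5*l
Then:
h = 2/5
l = -8/5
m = -2/25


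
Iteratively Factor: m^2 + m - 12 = (m - 3)*(m + 4)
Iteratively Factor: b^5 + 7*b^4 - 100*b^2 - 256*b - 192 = (b - 4)*(b^4 + 11*b^3 + 44*b^2 + 76*b + 48) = (b - 4)*(b + 3)*(b^3 + 8*b^2 + 20*b + 16) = (b - 4)*(b + 2)*(b + 3)*(b^2 + 6*b + 8) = (b - 4)*(b + 2)*(b + 3)*(b + 4)*(b + 2)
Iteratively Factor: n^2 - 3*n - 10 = (n - 5)*(n + 2)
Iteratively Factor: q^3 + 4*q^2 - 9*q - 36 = (q + 4)*(q^2 - 9) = (q - 3)*(q + 4)*(q + 3)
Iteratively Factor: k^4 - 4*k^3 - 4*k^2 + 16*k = (k)*(k^3 - 4*k^2 - 4*k + 16) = k*(k - 4)*(k^2 - 4) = k*(k - 4)*(k - 2)*(k + 2)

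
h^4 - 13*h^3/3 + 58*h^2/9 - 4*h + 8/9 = (h - 2)*(h - 1)*(h - 2/3)^2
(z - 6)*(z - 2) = z^2 - 8*z + 12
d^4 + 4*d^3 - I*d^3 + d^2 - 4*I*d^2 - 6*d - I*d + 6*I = (d - 1)*(d + 2)*(d + 3)*(d - I)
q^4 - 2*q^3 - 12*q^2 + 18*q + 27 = (q - 3)^2*(q + 1)*(q + 3)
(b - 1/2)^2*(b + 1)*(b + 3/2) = b^4 + 3*b^3/2 - 3*b^2/4 - 7*b/8 + 3/8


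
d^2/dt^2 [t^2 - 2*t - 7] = 2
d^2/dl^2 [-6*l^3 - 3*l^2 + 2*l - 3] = -36*l - 6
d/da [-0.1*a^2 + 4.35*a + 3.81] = 4.35 - 0.2*a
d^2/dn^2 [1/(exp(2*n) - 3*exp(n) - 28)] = ((3 - 4*exp(n))*(-exp(2*n) + 3*exp(n) + 28) - 2*(2*exp(n) - 3)^2*exp(n))*exp(n)/(-exp(2*n) + 3*exp(n) + 28)^3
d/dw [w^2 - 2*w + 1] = 2*w - 2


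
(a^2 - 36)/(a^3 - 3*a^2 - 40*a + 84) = (a - 6)/(a^2 - 9*a + 14)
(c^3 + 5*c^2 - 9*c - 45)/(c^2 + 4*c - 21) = (c^2 + 8*c + 15)/(c + 7)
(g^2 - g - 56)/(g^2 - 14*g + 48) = (g + 7)/(g - 6)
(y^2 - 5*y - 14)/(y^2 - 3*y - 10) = (y - 7)/(y - 5)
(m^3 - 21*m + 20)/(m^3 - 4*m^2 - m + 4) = (m + 5)/(m + 1)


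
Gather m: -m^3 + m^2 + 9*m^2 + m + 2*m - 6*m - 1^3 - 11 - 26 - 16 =-m^3 + 10*m^2 - 3*m - 54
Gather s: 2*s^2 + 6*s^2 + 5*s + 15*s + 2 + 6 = 8*s^2 + 20*s + 8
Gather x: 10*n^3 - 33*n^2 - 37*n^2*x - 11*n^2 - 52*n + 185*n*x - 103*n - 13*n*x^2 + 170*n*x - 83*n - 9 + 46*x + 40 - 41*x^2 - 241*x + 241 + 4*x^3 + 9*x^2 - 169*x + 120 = 10*n^3 - 44*n^2 - 238*n + 4*x^3 + x^2*(-13*n - 32) + x*(-37*n^2 + 355*n - 364) + 392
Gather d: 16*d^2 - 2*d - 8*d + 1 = 16*d^2 - 10*d + 1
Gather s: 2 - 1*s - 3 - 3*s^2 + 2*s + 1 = -3*s^2 + s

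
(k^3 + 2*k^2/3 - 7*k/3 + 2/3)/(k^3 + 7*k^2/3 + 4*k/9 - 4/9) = 3*(k - 1)/(3*k + 2)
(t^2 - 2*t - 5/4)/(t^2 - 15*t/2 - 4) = (t - 5/2)/(t - 8)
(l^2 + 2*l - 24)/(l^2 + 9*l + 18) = (l - 4)/(l + 3)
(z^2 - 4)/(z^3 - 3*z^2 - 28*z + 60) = (z + 2)/(z^2 - z - 30)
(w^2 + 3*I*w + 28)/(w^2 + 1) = (w^2 + 3*I*w + 28)/(w^2 + 1)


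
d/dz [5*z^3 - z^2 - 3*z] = 15*z^2 - 2*z - 3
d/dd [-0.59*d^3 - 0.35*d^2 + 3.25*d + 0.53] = -1.77*d^2 - 0.7*d + 3.25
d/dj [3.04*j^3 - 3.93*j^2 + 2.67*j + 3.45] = 9.12*j^2 - 7.86*j + 2.67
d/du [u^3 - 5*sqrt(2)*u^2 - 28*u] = 3*u^2 - 10*sqrt(2)*u - 28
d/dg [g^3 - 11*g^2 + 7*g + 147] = 3*g^2 - 22*g + 7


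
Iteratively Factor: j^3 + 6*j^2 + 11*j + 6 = (j + 1)*(j^2 + 5*j + 6) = (j + 1)*(j + 2)*(j + 3)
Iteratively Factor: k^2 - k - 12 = (k + 3)*(k - 4)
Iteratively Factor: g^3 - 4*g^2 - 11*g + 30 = (g + 3)*(g^2 - 7*g + 10) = (g - 2)*(g + 3)*(g - 5)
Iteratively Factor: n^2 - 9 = (n + 3)*(n - 3)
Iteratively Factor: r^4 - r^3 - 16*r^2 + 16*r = (r - 1)*(r^3 - 16*r) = r*(r - 1)*(r^2 - 16) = r*(r - 1)*(r + 4)*(r - 4)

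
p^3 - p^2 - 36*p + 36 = (p - 6)*(p - 1)*(p + 6)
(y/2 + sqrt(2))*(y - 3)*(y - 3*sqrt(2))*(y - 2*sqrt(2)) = y^4/2 - 3*sqrt(2)*y^3/2 - 3*y^3/2 - 4*y^2 + 9*sqrt(2)*y^2/2 + 12*y + 12*sqrt(2)*y - 36*sqrt(2)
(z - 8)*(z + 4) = z^2 - 4*z - 32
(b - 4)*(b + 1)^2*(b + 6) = b^4 + 4*b^3 - 19*b^2 - 46*b - 24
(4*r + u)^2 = 16*r^2 + 8*r*u + u^2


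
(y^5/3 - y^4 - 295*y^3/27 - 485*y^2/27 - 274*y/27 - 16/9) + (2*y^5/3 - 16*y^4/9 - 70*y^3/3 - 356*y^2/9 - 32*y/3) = y^5 - 25*y^4/9 - 925*y^3/27 - 1553*y^2/27 - 562*y/27 - 16/9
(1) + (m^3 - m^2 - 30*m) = m^3 - m^2 - 30*m + 1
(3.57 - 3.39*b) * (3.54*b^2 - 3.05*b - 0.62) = -12.0006*b^3 + 22.9773*b^2 - 8.7867*b - 2.2134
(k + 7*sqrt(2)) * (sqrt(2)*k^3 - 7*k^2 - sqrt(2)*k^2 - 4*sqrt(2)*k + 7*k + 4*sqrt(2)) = sqrt(2)*k^4 - sqrt(2)*k^3 + 7*k^3 - 53*sqrt(2)*k^2 - 7*k^2 - 56*k + 53*sqrt(2)*k + 56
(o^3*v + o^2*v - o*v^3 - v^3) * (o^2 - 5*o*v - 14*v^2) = o^5*v - 5*o^4*v^2 + o^4*v - 15*o^3*v^3 - 5*o^3*v^2 + 5*o^2*v^4 - 15*o^2*v^3 + 14*o*v^5 + 5*o*v^4 + 14*v^5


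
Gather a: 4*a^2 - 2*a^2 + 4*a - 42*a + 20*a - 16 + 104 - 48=2*a^2 - 18*a + 40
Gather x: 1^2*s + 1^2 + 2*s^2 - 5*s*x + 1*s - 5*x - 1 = 2*s^2 + 2*s + x*(-5*s - 5)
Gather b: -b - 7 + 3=-b - 4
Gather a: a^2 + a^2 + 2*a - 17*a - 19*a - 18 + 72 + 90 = 2*a^2 - 34*a + 144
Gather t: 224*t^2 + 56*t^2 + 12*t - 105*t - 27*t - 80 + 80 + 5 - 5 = 280*t^2 - 120*t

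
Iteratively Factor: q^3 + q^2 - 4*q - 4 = (q + 2)*(q^2 - q - 2) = (q + 1)*(q + 2)*(q - 2)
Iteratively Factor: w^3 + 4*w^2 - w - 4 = (w - 1)*(w^2 + 5*w + 4) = (w - 1)*(w + 1)*(w + 4)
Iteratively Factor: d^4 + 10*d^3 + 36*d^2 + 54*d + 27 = (d + 3)*(d^3 + 7*d^2 + 15*d + 9) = (d + 3)^2*(d^2 + 4*d + 3) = (d + 1)*(d + 3)^2*(d + 3)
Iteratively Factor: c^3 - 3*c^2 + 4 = (c + 1)*(c^2 - 4*c + 4) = (c - 2)*(c + 1)*(c - 2)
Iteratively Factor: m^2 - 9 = (m - 3)*(m + 3)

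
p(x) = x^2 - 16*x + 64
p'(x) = 2*x - 16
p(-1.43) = 88.92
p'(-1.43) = -18.86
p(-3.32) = 128.14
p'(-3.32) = -22.64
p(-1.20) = 84.64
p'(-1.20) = -18.40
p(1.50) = 42.25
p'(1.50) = -13.00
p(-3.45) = 131.10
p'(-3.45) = -22.90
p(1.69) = 39.82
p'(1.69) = -12.62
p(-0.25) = 68.06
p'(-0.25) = -16.50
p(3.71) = 18.40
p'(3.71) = -8.58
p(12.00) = 16.00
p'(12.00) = 8.00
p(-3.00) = 121.00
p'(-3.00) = -22.00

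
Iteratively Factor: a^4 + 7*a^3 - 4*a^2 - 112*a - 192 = (a - 4)*(a^3 + 11*a^2 + 40*a + 48) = (a - 4)*(a + 4)*(a^2 + 7*a + 12) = (a - 4)*(a + 4)^2*(a + 3)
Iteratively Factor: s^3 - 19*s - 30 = (s - 5)*(s^2 + 5*s + 6) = (s - 5)*(s + 2)*(s + 3)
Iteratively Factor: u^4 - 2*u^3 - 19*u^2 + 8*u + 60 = (u + 2)*(u^3 - 4*u^2 - 11*u + 30) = (u - 5)*(u + 2)*(u^2 + u - 6) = (u - 5)*(u - 2)*(u + 2)*(u + 3)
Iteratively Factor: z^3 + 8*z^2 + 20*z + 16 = (z + 4)*(z^2 + 4*z + 4) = (z + 2)*(z + 4)*(z + 2)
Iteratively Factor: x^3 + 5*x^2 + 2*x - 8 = (x - 1)*(x^2 + 6*x + 8) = (x - 1)*(x + 4)*(x + 2)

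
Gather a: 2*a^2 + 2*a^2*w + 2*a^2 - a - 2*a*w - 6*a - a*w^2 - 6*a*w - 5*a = a^2*(2*w + 4) + a*(-w^2 - 8*w - 12)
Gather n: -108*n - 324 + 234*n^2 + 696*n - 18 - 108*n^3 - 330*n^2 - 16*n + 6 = -108*n^3 - 96*n^2 + 572*n - 336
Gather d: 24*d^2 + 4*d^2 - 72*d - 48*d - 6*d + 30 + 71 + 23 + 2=28*d^2 - 126*d + 126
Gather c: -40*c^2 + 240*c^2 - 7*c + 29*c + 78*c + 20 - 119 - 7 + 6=200*c^2 + 100*c - 100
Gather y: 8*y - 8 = 8*y - 8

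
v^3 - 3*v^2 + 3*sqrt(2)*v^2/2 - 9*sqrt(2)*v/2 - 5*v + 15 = (v - 3)*(v - sqrt(2))*(v + 5*sqrt(2)/2)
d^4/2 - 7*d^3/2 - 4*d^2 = d^2*(d/2 + 1/2)*(d - 8)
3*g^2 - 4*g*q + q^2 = (-3*g + q)*(-g + q)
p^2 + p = p*(p + 1)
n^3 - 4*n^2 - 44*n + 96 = (n - 8)*(n - 2)*(n + 6)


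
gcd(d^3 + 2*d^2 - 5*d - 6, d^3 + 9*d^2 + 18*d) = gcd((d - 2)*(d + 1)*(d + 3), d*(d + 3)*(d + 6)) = d + 3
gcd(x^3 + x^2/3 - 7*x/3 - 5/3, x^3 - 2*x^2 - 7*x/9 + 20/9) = x^2 - 2*x/3 - 5/3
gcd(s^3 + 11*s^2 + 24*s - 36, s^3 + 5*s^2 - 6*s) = s^2 + 5*s - 6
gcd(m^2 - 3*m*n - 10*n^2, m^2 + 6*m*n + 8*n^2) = m + 2*n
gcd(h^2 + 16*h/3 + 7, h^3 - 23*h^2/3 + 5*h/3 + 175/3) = h + 7/3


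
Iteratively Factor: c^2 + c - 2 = (c + 2)*(c - 1)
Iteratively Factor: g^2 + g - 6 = (g - 2)*(g + 3)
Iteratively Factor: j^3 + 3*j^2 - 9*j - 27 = (j + 3)*(j^2 - 9) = (j - 3)*(j + 3)*(j + 3)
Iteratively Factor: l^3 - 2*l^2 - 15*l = (l)*(l^2 - 2*l - 15) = l*(l - 5)*(l + 3)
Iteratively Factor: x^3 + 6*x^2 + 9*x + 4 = (x + 4)*(x^2 + 2*x + 1) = (x + 1)*(x + 4)*(x + 1)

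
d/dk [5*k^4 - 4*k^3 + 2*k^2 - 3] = 4*k*(5*k^2 - 3*k + 1)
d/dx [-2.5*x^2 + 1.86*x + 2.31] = 1.86 - 5.0*x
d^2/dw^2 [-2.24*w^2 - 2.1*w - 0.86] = -4.48000000000000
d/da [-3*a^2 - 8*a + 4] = -6*a - 8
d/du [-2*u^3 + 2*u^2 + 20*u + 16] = -6*u^2 + 4*u + 20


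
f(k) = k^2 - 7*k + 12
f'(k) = 2*k - 7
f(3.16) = -0.13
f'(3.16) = -0.68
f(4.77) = 1.36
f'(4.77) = 2.54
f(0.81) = 6.99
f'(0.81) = -5.38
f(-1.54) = 25.15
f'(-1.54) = -10.08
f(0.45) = 9.05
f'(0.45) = -6.10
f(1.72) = 2.92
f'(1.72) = -3.56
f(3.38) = -0.24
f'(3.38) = -0.24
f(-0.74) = 17.73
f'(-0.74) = -8.48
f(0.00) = 12.00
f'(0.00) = -7.00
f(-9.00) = 156.00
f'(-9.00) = -25.00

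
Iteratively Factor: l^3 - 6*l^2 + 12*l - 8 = (l - 2)*(l^2 - 4*l + 4) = (l - 2)^2*(l - 2)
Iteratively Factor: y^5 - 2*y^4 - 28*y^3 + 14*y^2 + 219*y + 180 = (y - 4)*(y^4 + 2*y^3 - 20*y^2 - 66*y - 45) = (y - 4)*(y + 1)*(y^3 + y^2 - 21*y - 45) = (y - 4)*(y + 1)*(y + 3)*(y^2 - 2*y - 15) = (y - 5)*(y - 4)*(y + 1)*(y + 3)*(y + 3)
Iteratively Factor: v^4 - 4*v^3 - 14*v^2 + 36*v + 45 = (v + 3)*(v^3 - 7*v^2 + 7*v + 15) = (v - 3)*(v + 3)*(v^2 - 4*v - 5) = (v - 5)*(v - 3)*(v + 3)*(v + 1)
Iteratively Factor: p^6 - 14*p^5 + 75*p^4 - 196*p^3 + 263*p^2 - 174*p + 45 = (p - 1)*(p^5 - 13*p^4 + 62*p^3 - 134*p^2 + 129*p - 45) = (p - 3)*(p - 1)*(p^4 - 10*p^3 + 32*p^2 - 38*p + 15) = (p - 5)*(p - 3)*(p - 1)*(p^3 - 5*p^2 + 7*p - 3) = (p - 5)*(p - 3)*(p - 1)^2*(p^2 - 4*p + 3) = (p - 5)*(p - 3)^2*(p - 1)^2*(p - 1)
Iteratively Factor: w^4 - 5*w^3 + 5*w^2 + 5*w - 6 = (w - 3)*(w^3 - 2*w^2 - w + 2) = (w - 3)*(w - 2)*(w^2 - 1) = (w - 3)*(w - 2)*(w - 1)*(w + 1)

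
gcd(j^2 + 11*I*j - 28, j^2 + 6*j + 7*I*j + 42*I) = j + 7*I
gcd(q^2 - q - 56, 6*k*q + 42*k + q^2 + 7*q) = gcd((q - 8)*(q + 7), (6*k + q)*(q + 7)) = q + 7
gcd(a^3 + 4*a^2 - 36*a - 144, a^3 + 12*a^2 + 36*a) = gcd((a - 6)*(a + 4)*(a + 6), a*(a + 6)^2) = a + 6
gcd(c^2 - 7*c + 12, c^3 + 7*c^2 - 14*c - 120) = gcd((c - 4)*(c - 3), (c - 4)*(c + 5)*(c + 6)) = c - 4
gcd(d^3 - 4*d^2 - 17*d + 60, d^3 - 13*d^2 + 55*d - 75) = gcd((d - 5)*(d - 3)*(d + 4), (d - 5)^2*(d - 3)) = d^2 - 8*d + 15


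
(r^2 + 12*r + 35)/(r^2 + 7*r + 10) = (r + 7)/(r + 2)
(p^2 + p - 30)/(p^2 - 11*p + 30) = (p + 6)/(p - 6)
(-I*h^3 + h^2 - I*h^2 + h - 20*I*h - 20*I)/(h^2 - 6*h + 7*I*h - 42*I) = (-I*h^3 + h^2*(1 - I) + h*(1 - 20*I) - 20*I)/(h^2 + h*(-6 + 7*I) - 42*I)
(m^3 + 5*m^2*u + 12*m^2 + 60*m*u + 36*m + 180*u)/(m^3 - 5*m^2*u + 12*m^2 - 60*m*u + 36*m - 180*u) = (-m - 5*u)/(-m + 5*u)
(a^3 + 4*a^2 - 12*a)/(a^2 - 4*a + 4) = a*(a + 6)/(a - 2)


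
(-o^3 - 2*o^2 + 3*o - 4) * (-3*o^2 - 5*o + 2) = 3*o^5 + 11*o^4 - o^3 - 7*o^2 + 26*o - 8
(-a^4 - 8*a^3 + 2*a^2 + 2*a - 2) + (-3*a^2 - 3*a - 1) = -a^4 - 8*a^3 - a^2 - a - 3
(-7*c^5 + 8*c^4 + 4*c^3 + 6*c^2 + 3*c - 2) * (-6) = 42*c^5 - 48*c^4 - 24*c^3 - 36*c^2 - 18*c + 12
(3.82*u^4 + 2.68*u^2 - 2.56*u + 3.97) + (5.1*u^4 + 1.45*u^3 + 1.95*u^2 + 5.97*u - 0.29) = 8.92*u^4 + 1.45*u^3 + 4.63*u^2 + 3.41*u + 3.68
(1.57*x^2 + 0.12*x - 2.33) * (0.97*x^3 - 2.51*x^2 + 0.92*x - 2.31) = 1.5229*x^5 - 3.8243*x^4 - 1.1169*x^3 + 2.332*x^2 - 2.4208*x + 5.3823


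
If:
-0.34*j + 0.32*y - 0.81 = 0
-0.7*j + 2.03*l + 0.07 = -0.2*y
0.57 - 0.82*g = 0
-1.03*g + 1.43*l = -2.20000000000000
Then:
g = 0.70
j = -3.14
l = -1.04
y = -0.80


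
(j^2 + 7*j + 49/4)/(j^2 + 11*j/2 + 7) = (j + 7/2)/(j + 2)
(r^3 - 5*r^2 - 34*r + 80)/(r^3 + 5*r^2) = 1 - 10/r + 16/r^2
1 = 1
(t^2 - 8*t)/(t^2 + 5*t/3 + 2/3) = 3*t*(t - 8)/(3*t^2 + 5*t + 2)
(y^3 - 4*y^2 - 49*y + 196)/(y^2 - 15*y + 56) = (y^2 + 3*y - 28)/(y - 8)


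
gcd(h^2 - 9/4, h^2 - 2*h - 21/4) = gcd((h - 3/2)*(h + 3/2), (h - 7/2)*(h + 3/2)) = h + 3/2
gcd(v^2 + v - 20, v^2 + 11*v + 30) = v + 5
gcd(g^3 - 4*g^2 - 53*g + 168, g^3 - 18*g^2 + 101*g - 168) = g^2 - 11*g + 24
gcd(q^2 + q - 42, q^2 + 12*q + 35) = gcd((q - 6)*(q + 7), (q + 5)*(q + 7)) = q + 7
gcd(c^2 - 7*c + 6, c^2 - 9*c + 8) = c - 1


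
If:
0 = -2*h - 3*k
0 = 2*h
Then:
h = 0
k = 0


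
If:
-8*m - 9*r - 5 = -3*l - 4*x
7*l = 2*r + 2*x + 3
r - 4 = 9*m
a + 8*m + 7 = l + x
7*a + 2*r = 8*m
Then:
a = -2956/4169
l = 6141/4169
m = -1266/4169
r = 5282/4169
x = 9958/4169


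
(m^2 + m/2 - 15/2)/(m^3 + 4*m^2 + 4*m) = (2*m^2 + m - 15)/(2*m*(m^2 + 4*m + 4))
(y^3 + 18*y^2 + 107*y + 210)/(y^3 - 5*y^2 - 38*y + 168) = (y^2 + 12*y + 35)/(y^2 - 11*y + 28)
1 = 1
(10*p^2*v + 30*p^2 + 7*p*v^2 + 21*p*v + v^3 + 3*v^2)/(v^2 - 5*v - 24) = (10*p^2 + 7*p*v + v^2)/(v - 8)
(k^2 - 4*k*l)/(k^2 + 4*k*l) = (k - 4*l)/(k + 4*l)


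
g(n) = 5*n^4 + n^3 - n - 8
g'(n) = 20*n^3 + 3*n^2 - 1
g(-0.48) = -7.37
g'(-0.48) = -2.52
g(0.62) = -7.64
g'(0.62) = 4.92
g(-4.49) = 1938.12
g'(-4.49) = -1750.90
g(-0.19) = -7.81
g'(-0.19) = -1.03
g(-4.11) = 1353.40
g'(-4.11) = -1338.85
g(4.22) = 1648.63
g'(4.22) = 1555.45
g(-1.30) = 5.38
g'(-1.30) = -39.87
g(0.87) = -5.35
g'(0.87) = 14.44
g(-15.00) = 249757.00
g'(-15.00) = -66826.00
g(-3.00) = 373.00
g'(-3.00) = -514.00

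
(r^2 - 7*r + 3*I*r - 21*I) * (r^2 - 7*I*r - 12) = r^4 - 7*r^3 - 4*I*r^3 + 9*r^2 + 28*I*r^2 - 63*r - 36*I*r + 252*I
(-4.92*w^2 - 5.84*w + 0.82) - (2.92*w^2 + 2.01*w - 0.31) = -7.84*w^2 - 7.85*w + 1.13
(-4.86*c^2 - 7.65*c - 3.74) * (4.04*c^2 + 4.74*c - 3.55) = -19.6344*c^4 - 53.9424*c^3 - 34.1176*c^2 + 9.4299*c + 13.277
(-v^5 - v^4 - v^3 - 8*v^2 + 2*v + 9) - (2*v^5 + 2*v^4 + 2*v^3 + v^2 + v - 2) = -3*v^5 - 3*v^4 - 3*v^3 - 9*v^2 + v + 11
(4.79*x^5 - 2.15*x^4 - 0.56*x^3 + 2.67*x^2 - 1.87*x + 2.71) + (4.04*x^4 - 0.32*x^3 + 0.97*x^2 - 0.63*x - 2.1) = 4.79*x^5 + 1.89*x^4 - 0.88*x^3 + 3.64*x^2 - 2.5*x + 0.61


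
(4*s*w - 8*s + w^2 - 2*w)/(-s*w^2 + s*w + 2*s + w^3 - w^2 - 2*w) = (-4*s - w)/(s*w + s - w^2 - w)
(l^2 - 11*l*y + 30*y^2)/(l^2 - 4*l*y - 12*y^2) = (l - 5*y)/(l + 2*y)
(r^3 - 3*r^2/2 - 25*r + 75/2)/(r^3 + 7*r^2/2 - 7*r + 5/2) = (2*r^2 - 13*r + 15)/(2*r^2 - 3*r + 1)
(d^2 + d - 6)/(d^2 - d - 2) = (d + 3)/(d + 1)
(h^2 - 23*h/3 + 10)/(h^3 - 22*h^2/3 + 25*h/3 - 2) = (3*h - 5)/(3*h^2 - 4*h + 1)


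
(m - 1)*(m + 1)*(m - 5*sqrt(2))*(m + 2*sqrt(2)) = m^4 - 3*sqrt(2)*m^3 - 21*m^2 + 3*sqrt(2)*m + 20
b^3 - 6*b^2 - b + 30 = (b - 5)*(b - 3)*(b + 2)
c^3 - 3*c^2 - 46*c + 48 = (c - 8)*(c - 1)*(c + 6)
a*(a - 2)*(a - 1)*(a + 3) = a^4 - 7*a^2 + 6*a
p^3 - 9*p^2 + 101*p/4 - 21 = (p - 4)*(p - 7/2)*(p - 3/2)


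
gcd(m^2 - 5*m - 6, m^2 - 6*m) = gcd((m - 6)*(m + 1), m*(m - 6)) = m - 6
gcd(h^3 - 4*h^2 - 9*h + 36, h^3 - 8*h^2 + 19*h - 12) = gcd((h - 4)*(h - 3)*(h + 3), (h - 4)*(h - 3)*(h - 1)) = h^2 - 7*h + 12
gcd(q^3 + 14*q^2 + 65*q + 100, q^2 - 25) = q + 5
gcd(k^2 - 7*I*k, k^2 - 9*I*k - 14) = k - 7*I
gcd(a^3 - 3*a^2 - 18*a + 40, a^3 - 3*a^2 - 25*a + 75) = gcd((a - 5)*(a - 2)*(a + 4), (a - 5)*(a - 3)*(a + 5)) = a - 5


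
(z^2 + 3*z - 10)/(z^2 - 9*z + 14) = (z + 5)/(z - 7)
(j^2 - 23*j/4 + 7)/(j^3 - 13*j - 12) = (j - 7/4)/(j^2 + 4*j + 3)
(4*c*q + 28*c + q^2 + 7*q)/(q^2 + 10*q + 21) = (4*c + q)/(q + 3)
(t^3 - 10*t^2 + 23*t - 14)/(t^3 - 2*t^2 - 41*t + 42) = (t - 2)/(t + 6)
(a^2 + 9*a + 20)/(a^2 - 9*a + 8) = (a^2 + 9*a + 20)/(a^2 - 9*a + 8)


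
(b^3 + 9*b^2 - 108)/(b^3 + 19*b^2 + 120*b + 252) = (b - 3)/(b + 7)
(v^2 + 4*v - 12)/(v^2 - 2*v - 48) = (v - 2)/(v - 8)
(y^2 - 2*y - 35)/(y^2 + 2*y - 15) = (y - 7)/(y - 3)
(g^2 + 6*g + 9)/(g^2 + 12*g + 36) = (g^2 + 6*g + 9)/(g^2 + 12*g + 36)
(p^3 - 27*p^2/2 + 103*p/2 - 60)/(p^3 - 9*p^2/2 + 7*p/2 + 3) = (2*p^2 - 21*p + 40)/(2*p^2 - 3*p - 2)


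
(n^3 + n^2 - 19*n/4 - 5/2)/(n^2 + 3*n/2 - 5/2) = (n^2 - 3*n/2 - 1)/(n - 1)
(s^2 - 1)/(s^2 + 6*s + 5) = (s - 1)/(s + 5)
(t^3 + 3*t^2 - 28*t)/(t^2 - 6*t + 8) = t*(t + 7)/(t - 2)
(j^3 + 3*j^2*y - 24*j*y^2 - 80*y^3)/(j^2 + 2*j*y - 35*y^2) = (j^2 + 8*j*y + 16*y^2)/(j + 7*y)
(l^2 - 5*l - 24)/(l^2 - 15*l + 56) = (l + 3)/(l - 7)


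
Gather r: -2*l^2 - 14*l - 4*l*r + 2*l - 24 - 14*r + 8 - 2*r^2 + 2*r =-2*l^2 - 12*l - 2*r^2 + r*(-4*l - 12) - 16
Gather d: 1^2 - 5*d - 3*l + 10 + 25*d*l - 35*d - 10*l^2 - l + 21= d*(25*l - 40) - 10*l^2 - 4*l + 32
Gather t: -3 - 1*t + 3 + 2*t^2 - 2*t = 2*t^2 - 3*t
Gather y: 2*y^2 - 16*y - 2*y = 2*y^2 - 18*y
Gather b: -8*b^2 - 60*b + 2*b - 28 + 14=-8*b^2 - 58*b - 14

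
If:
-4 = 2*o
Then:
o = -2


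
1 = 1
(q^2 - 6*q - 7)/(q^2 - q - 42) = (q + 1)/(q + 6)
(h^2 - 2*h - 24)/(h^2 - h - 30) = (h + 4)/(h + 5)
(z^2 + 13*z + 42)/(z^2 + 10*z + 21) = (z + 6)/(z + 3)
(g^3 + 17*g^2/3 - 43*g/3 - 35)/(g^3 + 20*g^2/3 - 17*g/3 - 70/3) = (g - 3)/(g - 2)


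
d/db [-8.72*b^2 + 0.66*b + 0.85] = 0.66 - 17.44*b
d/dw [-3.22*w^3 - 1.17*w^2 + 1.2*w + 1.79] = -9.66*w^2 - 2.34*w + 1.2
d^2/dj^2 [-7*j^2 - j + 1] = -14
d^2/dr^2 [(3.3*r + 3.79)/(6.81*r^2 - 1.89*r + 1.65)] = ((3.3*r + 3.79)*(13.62*r - 1.89)*(27.24*r - 3.78) - (134.838*r + 39.1458)*(6.81*r^2 - 1.89*r + 1.65))/(6.81*r^2 - 1.89*r + 1.65)^3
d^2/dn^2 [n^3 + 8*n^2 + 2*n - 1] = 6*n + 16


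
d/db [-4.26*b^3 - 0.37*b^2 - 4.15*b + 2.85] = -12.78*b^2 - 0.74*b - 4.15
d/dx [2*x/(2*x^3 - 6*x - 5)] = 2*(2*x^3 - 6*x*(x^2 - 1) - 6*x - 5)/(-2*x^3 + 6*x + 5)^2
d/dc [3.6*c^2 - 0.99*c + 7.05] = 7.2*c - 0.99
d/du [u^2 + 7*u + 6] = 2*u + 7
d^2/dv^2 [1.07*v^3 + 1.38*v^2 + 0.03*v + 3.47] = 6.42*v + 2.76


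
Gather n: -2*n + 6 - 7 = -2*n - 1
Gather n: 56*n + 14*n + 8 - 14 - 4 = 70*n - 10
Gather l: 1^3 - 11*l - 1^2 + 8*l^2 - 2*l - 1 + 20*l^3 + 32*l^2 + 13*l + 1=20*l^3 + 40*l^2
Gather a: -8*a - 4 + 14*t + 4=-8*a + 14*t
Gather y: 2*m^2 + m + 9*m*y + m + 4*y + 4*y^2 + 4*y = 2*m^2 + 2*m + 4*y^2 + y*(9*m + 8)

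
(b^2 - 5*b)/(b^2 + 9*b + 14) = b*(b - 5)/(b^2 + 9*b + 14)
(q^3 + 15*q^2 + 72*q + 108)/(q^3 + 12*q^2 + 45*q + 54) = (q + 6)/(q + 3)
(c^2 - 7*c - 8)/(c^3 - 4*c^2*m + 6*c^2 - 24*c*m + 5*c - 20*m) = (c - 8)/(c^2 - 4*c*m + 5*c - 20*m)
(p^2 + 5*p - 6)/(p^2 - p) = (p + 6)/p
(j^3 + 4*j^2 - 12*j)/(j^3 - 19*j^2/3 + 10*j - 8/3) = 3*j*(j + 6)/(3*j^2 - 13*j + 4)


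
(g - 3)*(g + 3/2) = g^2 - 3*g/2 - 9/2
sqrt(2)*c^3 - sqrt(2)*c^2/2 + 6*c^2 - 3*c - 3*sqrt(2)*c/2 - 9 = (c - 3/2)*(c + 3*sqrt(2))*(sqrt(2)*c + sqrt(2))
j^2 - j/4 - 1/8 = (j - 1/2)*(j + 1/4)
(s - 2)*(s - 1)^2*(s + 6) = s^4 + 2*s^3 - 19*s^2 + 28*s - 12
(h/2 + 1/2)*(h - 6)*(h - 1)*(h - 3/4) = h^4/2 - 27*h^3/8 + 7*h^2/4 + 27*h/8 - 9/4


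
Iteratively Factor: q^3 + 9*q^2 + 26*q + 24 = (q + 3)*(q^2 + 6*q + 8) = (q + 3)*(q + 4)*(q + 2)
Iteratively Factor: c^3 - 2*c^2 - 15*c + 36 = (c - 3)*(c^2 + c - 12) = (c - 3)^2*(c + 4)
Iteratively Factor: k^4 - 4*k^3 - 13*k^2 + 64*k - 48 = (k - 1)*(k^3 - 3*k^2 - 16*k + 48) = (k - 1)*(k + 4)*(k^2 - 7*k + 12) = (k - 4)*(k - 1)*(k + 4)*(k - 3)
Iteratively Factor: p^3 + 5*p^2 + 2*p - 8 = (p - 1)*(p^2 + 6*p + 8) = (p - 1)*(p + 2)*(p + 4)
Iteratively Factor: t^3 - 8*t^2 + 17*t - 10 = (t - 2)*(t^2 - 6*t + 5) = (t - 2)*(t - 1)*(t - 5)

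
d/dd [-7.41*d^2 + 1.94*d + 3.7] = 1.94 - 14.82*d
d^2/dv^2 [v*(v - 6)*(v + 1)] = 6*v - 10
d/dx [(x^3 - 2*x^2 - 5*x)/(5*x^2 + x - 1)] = (5*x^4 + 2*x^3 + 20*x^2 + 4*x + 5)/(25*x^4 + 10*x^3 - 9*x^2 - 2*x + 1)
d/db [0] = 0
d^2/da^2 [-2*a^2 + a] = -4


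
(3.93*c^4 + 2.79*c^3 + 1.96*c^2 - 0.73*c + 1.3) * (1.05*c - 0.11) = 4.1265*c^5 + 2.4972*c^4 + 1.7511*c^3 - 0.9821*c^2 + 1.4453*c - 0.143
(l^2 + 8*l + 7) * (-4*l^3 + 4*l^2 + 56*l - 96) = -4*l^5 - 28*l^4 + 60*l^3 + 380*l^2 - 376*l - 672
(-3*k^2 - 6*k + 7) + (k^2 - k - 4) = -2*k^2 - 7*k + 3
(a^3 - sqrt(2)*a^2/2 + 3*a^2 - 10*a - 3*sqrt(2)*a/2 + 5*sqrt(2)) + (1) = a^3 - sqrt(2)*a^2/2 + 3*a^2 - 10*a - 3*sqrt(2)*a/2 + 1 + 5*sqrt(2)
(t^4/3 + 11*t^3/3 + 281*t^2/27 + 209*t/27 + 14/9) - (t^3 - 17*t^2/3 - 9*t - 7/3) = t^4/3 + 8*t^3/3 + 434*t^2/27 + 452*t/27 + 35/9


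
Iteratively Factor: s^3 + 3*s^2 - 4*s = (s + 4)*(s^2 - s) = (s - 1)*(s + 4)*(s)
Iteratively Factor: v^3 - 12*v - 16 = (v + 2)*(v^2 - 2*v - 8) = (v + 2)^2*(v - 4)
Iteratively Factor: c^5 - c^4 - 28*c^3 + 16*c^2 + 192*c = (c - 4)*(c^4 + 3*c^3 - 16*c^2 - 48*c) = c*(c - 4)*(c^3 + 3*c^2 - 16*c - 48) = c*(c - 4)*(c + 3)*(c^2 - 16) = c*(c - 4)*(c + 3)*(c + 4)*(c - 4)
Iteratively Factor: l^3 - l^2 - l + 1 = (l - 1)*(l^2 - 1) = (l - 1)*(l + 1)*(l - 1)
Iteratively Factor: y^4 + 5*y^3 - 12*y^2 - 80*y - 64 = (y + 4)*(y^3 + y^2 - 16*y - 16) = (y - 4)*(y + 4)*(y^2 + 5*y + 4) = (y - 4)*(y + 4)^2*(y + 1)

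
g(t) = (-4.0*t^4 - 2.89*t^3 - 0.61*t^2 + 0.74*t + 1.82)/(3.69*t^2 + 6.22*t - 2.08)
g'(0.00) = -2.97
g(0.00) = -0.88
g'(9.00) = -18.51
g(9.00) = -80.48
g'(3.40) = -6.52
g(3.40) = -10.54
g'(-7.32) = 16.74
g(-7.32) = -69.20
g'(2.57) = -4.81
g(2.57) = -5.85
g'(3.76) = -7.27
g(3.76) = -13.03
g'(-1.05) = -2.50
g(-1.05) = 0.25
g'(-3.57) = 6.88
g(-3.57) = -23.16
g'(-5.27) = 12.02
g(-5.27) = -39.65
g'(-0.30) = -0.70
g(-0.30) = -0.44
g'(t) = (-7.38*t - 6.22)*(-4.0*t^4 - 2.89*t^3 - 0.61*t^2 + 0.74*t + 1.82)/(3.69*t^2 + 6.22*t - 2.08)^2 + (-16.0*t^3 - 8.67*t^2 - 1.22*t + 0.74)/(3.69*t^2 + 6.22*t - 2.08) = (-29.52*t^5 - 85.3041*t^4 - 2.6716*t^3 + 11.5088*t^2 - 10.894*t - 12.8596)/(13.6161*t^4 + 45.9036*t^3 + 23.338*t^2 - 25.8752*t + 4.3264)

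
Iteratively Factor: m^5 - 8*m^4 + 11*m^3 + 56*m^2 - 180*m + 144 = (m - 2)*(m^4 - 6*m^3 - m^2 + 54*m - 72) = (m - 3)*(m - 2)*(m^3 - 3*m^2 - 10*m + 24) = (m - 3)*(m - 2)*(m + 3)*(m^2 - 6*m + 8) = (m - 3)*(m - 2)^2*(m + 3)*(m - 4)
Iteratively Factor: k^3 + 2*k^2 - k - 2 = (k + 2)*(k^2 - 1) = (k + 1)*(k + 2)*(k - 1)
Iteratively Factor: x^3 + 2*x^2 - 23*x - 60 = (x + 4)*(x^2 - 2*x - 15) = (x + 3)*(x + 4)*(x - 5)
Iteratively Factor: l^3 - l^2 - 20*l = (l)*(l^2 - l - 20) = l*(l + 4)*(l - 5)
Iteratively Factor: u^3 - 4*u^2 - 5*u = (u)*(u^2 - 4*u - 5) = u*(u - 5)*(u + 1)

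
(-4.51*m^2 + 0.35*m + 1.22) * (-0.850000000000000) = 3.8335*m^2 - 0.2975*m - 1.037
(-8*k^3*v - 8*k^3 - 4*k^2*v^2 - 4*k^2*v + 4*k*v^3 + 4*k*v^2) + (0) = -8*k^3*v - 8*k^3 - 4*k^2*v^2 - 4*k^2*v + 4*k*v^3 + 4*k*v^2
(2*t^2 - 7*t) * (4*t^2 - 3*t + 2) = 8*t^4 - 34*t^3 + 25*t^2 - 14*t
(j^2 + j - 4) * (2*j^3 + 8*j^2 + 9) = 2*j^5 + 10*j^4 - 23*j^2 + 9*j - 36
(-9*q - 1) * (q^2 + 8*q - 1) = -9*q^3 - 73*q^2 + q + 1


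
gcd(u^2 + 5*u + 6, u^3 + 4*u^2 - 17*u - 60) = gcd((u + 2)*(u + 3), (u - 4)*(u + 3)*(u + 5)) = u + 3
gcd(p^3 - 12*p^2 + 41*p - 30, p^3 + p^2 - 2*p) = p - 1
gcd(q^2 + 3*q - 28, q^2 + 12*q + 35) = q + 7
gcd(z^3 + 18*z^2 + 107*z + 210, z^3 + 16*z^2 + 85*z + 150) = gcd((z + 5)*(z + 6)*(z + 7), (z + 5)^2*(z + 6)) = z^2 + 11*z + 30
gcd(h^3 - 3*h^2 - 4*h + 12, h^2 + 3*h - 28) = 1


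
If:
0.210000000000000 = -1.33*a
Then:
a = -0.16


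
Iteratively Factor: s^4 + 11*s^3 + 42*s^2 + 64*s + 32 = (s + 1)*(s^3 + 10*s^2 + 32*s + 32) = (s + 1)*(s + 4)*(s^2 + 6*s + 8) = (s + 1)*(s + 2)*(s + 4)*(s + 4)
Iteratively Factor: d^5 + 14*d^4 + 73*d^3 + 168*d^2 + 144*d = (d)*(d^4 + 14*d^3 + 73*d^2 + 168*d + 144) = d*(d + 4)*(d^3 + 10*d^2 + 33*d + 36) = d*(d + 4)^2*(d^2 + 6*d + 9) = d*(d + 3)*(d + 4)^2*(d + 3)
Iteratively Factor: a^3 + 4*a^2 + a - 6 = (a + 3)*(a^2 + a - 2) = (a + 2)*(a + 3)*(a - 1)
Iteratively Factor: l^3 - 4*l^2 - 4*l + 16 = (l + 2)*(l^2 - 6*l + 8) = (l - 2)*(l + 2)*(l - 4)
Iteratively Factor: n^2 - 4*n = (n)*(n - 4)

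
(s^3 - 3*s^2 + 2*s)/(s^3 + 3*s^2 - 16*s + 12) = s/(s + 6)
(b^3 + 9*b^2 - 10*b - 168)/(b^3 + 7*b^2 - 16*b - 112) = (b + 6)/(b + 4)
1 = 1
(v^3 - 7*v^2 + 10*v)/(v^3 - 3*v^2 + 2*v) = (v - 5)/(v - 1)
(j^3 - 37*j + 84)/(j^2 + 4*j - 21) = j - 4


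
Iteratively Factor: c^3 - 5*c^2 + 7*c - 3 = (c - 1)*(c^2 - 4*c + 3) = (c - 3)*(c - 1)*(c - 1)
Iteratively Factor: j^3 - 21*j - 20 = (j + 1)*(j^2 - j - 20) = (j + 1)*(j + 4)*(j - 5)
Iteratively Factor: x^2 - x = (x - 1)*(x)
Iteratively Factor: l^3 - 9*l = (l)*(l^2 - 9) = l*(l + 3)*(l - 3)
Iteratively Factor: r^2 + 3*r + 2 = (r + 2)*(r + 1)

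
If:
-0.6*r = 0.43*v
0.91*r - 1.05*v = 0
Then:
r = 0.00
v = 0.00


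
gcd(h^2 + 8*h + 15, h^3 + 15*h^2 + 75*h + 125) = h + 5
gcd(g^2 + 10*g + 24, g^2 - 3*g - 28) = g + 4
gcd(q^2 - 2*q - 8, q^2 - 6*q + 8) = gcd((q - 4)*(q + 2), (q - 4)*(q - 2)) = q - 4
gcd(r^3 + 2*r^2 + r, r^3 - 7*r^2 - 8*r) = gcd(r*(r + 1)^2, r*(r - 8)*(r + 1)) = r^2 + r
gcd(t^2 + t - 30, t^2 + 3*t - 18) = t + 6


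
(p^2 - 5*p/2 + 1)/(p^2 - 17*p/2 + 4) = (p - 2)/(p - 8)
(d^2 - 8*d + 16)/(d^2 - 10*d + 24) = (d - 4)/(d - 6)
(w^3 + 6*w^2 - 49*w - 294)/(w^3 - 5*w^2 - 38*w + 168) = (w + 7)/(w - 4)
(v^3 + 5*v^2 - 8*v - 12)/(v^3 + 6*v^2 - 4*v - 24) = (v + 1)/(v + 2)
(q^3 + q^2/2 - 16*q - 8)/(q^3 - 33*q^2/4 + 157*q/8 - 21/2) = 4*(2*q^2 + 9*q + 4)/(8*q^2 - 34*q + 21)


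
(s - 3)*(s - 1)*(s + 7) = s^3 + 3*s^2 - 25*s + 21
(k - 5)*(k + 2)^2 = k^3 - k^2 - 16*k - 20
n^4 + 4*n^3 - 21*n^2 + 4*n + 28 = (n - 2)^2*(n + 1)*(n + 7)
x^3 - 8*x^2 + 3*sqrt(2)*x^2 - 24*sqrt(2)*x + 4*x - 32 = (x - 8)*(x + sqrt(2))*(x + 2*sqrt(2))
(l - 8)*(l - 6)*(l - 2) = l^3 - 16*l^2 + 76*l - 96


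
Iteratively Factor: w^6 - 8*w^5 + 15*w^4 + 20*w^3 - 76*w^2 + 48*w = (w - 4)*(w^5 - 4*w^4 - w^3 + 16*w^2 - 12*w) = (w - 4)*(w - 2)*(w^4 - 2*w^3 - 5*w^2 + 6*w) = (w - 4)*(w - 2)*(w - 1)*(w^3 - w^2 - 6*w) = w*(w - 4)*(w - 2)*(w - 1)*(w^2 - w - 6) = w*(w - 4)*(w - 3)*(w - 2)*(w - 1)*(w + 2)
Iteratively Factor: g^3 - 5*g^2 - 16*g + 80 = (g - 5)*(g^2 - 16) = (g - 5)*(g + 4)*(g - 4)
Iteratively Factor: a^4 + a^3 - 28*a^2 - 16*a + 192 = (a - 4)*(a^3 + 5*a^2 - 8*a - 48) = (a - 4)*(a - 3)*(a^2 + 8*a + 16) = (a - 4)*(a - 3)*(a + 4)*(a + 4)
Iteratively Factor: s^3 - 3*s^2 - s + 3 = (s - 3)*(s^2 - 1) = (s - 3)*(s + 1)*(s - 1)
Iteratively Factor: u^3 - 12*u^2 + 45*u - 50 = (u - 5)*(u^2 - 7*u + 10) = (u - 5)*(u - 2)*(u - 5)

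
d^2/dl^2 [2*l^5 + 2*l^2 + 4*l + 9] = 40*l^3 + 4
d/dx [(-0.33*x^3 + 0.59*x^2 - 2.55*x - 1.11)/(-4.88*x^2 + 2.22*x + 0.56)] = (1.6104*x^4 - 1.4652*x^3 - 11.6886*x^2 - 10.1728*x + 1.0362)/(23.8144*x^4 - 21.6672*x^3 - 0.537199999999999*x^2 + 2.4864*x + 0.3136)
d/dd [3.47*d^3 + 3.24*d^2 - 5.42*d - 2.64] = 10.41*d^2 + 6.48*d - 5.42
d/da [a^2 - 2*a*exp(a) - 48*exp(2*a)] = -2*a*exp(a) + 2*a - 96*exp(2*a) - 2*exp(a)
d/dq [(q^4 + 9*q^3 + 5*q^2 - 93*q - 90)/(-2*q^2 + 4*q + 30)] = (-2*q^5 - 3*q^4 + 96*q^3 + 322*q^2 - 30*q - 1215)/(2*(q^4 - 4*q^3 - 26*q^2 + 60*q + 225))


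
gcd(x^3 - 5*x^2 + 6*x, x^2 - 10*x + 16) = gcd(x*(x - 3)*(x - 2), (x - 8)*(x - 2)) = x - 2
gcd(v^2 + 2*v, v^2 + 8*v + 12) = v + 2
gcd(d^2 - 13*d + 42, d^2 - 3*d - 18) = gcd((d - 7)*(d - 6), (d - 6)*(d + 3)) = d - 6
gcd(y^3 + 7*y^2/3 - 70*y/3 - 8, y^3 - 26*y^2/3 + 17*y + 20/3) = y^2 - 11*y/3 - 4/3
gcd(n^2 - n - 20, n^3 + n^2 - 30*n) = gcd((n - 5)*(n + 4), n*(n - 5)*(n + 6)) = n - 5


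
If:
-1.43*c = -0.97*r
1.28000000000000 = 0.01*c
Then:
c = 128.00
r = 188.70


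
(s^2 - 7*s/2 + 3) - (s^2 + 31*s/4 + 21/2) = -45*s/4 - 15/2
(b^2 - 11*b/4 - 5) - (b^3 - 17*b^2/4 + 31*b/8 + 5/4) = -b^3 + 21*b^2/4 - 53*b/8 - 25/4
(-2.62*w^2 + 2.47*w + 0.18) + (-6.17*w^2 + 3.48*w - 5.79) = -8.79*w^2 + 5.95*w - 5.61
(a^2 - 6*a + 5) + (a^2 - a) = 2*a^2 - 7*a + 5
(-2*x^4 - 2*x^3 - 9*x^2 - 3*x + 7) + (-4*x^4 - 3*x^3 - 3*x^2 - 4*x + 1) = -6*x^4 - 5*x^3 - 12*x^2 - 7*x + 8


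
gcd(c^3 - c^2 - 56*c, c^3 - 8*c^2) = c^2 - 8*c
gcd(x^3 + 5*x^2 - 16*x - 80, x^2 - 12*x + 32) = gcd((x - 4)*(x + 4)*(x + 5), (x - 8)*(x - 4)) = x - 4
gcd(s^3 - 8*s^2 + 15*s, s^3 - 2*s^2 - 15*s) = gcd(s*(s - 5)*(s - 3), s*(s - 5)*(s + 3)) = s^2 - 5*s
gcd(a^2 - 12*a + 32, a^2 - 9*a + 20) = a - 4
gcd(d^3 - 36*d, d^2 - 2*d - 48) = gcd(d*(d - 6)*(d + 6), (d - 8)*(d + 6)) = d + 6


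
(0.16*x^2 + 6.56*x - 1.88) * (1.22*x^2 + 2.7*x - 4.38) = 0.1952*x^4 + 8.4352*x^3 + 14.7176*x^2 - 33.8088*x + 8.2344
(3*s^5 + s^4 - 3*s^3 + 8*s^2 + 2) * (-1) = -3*s^5 - s^4 + 3*s^3 - 8*s^2 - 2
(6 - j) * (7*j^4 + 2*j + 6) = -7*j^5 + 42*j^4 - 2*j^2 + 6*j + 36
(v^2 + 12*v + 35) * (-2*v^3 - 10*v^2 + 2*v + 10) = -2*v^5 - 34*v^4 - 188*v^3 - 316*v^2 + 190*v + 350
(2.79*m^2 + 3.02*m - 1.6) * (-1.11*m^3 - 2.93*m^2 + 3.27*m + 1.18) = -3.0969*m^5 - 11.5269*m^4 + 2.0507*m^3 + 17.8556*m^2 - 1.6684*m - 1.888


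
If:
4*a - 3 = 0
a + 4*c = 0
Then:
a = 3/4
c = -3/16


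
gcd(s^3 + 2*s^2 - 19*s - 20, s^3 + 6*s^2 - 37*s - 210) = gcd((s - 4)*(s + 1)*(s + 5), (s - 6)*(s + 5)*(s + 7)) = s + 5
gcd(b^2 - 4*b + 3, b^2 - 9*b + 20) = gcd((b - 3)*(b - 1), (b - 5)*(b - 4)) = 1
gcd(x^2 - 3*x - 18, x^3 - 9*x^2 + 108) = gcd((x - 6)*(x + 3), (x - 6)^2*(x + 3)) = x^2 - 3*x - 18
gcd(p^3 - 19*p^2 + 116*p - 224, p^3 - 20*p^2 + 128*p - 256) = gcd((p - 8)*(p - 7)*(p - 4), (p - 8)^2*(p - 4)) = p^2 - 12*p + 32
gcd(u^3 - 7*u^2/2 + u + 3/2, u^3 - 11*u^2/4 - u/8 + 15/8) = u - 1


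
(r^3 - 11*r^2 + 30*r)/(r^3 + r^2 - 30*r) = (r - 6)/(r + 6)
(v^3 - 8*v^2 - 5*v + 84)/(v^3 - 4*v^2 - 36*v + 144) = (v^2 - 4*v - 21)/(v^2 - 36)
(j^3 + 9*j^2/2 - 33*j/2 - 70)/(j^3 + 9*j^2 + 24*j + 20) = (j^2 - j/2 - 14)/(j^2 + 4*j + 4)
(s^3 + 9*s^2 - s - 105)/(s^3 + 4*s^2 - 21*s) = (s + 5)/s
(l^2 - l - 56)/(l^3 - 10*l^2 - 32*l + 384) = (l + 7)/(l^2 - 2*l - 48)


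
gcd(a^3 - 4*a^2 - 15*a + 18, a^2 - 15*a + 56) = 1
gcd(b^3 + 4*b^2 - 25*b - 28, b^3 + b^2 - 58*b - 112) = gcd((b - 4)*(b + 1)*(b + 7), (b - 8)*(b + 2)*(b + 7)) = b + 7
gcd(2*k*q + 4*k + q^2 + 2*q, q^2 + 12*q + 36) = 1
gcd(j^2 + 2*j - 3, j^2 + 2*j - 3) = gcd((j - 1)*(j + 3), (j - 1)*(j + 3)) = j^2 + 2*j - 3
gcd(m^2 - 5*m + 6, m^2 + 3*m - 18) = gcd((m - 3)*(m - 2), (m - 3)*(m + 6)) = m - 3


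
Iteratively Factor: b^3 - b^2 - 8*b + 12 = (b - 2)*(b^2 + b - 6) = (b - 2)*(b + 3)*(b - 2)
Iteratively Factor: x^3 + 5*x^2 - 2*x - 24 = (x + 3)*(x^2 + 2*x - 8) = (x + 3)*(x + 4)*(x - 2)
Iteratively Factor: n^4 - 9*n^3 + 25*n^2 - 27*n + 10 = (n - 2)*(n^3 - 7*n^2 + 11*n - 5) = (n - 2)*(n - 1)*(n^2 - 6*n + 5) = (n - 2)*(n - 1)^2*(n - 5)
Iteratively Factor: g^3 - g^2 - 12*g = (g + 3)*(g^2 - 4*g) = (g - 4)*(g + 3)*(g)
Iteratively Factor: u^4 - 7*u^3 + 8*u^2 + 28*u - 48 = (u - 3)*(u^3 - 4*u^2 - 4*u + 16) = (u - 3)*(u + 2)*(u^2 - 6*u + 8) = (u - 3)*(u - 2)*(u + 2)*(u - 4)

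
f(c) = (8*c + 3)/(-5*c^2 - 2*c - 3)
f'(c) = (8*c + 3)*(10*c + 2)/(-5*c^2 - 2*c - 3)^2 + 8/(-5*c^2 - 2*c - 3)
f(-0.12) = -0.72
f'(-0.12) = -2.62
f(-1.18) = 0.85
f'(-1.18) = 0.04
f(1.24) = -0.98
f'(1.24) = 0.47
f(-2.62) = 0.56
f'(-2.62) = 0.17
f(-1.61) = 0.78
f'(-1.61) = 0.23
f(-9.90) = 0.16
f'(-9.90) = 0.02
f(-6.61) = 0.24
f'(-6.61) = 0.04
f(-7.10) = 0.22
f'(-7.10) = 0.03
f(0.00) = -1.00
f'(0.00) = -2.00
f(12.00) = -0.13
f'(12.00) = 0.01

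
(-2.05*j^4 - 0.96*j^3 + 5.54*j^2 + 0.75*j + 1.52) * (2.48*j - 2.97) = -5.084*j^5 + 3.7077*j^4 + 16.5904*j^3 - 14.5938*j^2 + 1.5421*j - 4.5144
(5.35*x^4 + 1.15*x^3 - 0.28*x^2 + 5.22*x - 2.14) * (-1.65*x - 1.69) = -8.8275*x^5 - 10.939*x^4 - 1.4815*x^3 - 8.1398*x^2 - 5.2908*x + 3.6166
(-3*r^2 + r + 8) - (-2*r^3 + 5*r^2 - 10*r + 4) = 2*r^3 - 8*r^2 + 11*r + 4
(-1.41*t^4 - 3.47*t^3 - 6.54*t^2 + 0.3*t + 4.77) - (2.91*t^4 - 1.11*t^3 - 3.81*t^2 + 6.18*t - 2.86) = -4.32*t^4 - 2.36*t^3 - 2.73*t^2 - 5.88*t + 7.63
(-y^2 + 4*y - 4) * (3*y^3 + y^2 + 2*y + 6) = -3*y^5 + 11*y^4 - 10*y^3 - 2*y^2 + 16*y - 24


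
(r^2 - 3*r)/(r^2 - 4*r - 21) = r*(3 - r)/(-r^2 + 4*r + 21)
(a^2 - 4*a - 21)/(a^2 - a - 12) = (a - 7)/(a - 4)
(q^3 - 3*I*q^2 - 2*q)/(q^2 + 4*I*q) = (q^2 - 3*I*q - 2)/(q + 4*I)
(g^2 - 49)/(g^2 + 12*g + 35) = (g - 7)/(g + 5)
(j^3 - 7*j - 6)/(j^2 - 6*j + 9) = (j^2 + 3*j + 2)/(j - 3)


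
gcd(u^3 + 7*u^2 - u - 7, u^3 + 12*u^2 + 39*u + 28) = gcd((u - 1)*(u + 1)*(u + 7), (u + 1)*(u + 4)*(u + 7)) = u^2 + 8*u + 7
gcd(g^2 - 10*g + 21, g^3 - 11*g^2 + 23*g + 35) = g - 7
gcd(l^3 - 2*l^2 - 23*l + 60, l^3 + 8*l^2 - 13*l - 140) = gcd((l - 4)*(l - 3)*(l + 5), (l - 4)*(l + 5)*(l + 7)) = l^2 + l - 20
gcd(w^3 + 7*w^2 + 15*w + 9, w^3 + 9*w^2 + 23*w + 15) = w^2 + 4*w + 3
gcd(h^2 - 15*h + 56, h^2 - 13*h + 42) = h - 7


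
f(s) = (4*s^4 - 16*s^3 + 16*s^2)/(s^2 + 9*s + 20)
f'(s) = (-2*s - 9)*(4*s^4 - 16*s^3 + 16*s^2)/(s^2 + 9*s + 20)^2 + (16*s^3 - 48*s^2 + 32*s)/(s^2 + 9*s + 20)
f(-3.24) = 861.96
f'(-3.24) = -2484.97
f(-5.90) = 5081.85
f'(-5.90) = 5311.96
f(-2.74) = 236.94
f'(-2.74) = -565.81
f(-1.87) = 31.42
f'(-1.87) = -74.64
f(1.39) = 0.08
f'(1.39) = -0.18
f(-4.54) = -14196.31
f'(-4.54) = 15167.35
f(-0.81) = 1.55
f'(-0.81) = -5.79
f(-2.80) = 273.69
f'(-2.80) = -662.00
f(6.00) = 20.95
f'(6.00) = 13.46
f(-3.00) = 450.00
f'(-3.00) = -1155.00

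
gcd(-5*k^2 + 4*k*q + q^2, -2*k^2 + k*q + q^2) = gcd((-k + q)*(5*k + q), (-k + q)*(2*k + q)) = -k + q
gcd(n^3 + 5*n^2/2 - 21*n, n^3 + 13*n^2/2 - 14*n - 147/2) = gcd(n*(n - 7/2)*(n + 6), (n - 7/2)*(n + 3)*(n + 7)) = n - 7/2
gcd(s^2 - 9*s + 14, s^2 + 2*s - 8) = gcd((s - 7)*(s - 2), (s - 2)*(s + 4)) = s - 2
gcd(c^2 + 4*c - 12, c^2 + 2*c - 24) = c + 6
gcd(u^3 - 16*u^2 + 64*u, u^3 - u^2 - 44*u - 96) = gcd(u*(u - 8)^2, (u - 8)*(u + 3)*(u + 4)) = u - 8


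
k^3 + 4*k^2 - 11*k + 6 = (k - 1)^2*(k + 6)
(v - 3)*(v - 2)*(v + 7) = v^3 + 2*v^2 - 29*v + 42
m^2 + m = m*(m + 1)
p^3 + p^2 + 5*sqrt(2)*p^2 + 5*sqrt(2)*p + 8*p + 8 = (p + 1)*(p + sqrt(2))*(p + 4*sqrt(2))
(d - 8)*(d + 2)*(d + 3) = d^3 - 3*d^2 - 34*d - 48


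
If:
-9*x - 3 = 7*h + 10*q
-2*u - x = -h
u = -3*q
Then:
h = -2*x - 9/16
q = x/2 + 3/32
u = -3*x/2 - 9/32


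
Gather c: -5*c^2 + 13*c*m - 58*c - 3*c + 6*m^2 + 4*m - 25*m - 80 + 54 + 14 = -5*c^2 + c*(13*m - 61) + 6*m^2 - 21*m - 12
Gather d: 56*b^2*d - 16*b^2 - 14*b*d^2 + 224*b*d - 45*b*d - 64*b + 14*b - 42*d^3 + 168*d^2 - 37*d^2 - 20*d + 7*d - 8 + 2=-16*b^2 - 50*b - 42*d^3 + d^2*(131 - 14*b) + d*(56*b^2 + 179*b - 13) - 6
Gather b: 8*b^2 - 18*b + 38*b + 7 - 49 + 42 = 8*b^2 + 20*b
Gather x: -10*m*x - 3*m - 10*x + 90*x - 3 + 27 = -3*m + x*(80 - 10*m) + 24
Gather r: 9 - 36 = -27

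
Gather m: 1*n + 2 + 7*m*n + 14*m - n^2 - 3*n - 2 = m*(7*n + 14) - n^2 - 2*n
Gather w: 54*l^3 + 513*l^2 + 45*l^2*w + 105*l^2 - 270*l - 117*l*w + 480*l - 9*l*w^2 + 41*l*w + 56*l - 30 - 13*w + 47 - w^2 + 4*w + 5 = 54*l^3 + 618*l^2 + 266*l + w^2*(-9*l - 1) + w*(45*l^2 - 76*l - 9) + 22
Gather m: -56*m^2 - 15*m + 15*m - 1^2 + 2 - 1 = -56*m^2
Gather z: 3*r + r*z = r*z + 3*r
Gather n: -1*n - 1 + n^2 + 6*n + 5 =n^2 + 5*n + 4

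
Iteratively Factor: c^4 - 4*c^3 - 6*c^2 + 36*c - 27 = (c - 1)*(c^3 - 3*c^2 - 9*c + 27) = (c - 3)*(c - 1)*(c^2 - 9) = (c - 3)*(c - 1)*(c + 3)*(c - 3)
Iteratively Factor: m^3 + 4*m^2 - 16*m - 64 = (m + 4)*(m^2 - 16) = (m + 4)^2*(m - 4)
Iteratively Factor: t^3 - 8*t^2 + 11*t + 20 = (t - 4)*(t^2 - 4*t - 5) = (t - 5)*(t - 4)*(t + 1)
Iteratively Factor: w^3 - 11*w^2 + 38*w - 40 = (w - 4)*(w^2 - 7*w + 10) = (w - 5)*(w - 4)*(w - 2)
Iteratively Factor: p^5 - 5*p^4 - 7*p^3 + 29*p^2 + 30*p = (p)*(p^4 - 5*p^3 - 7*p^2 + 29*p + 30) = p*(p - 3)*(p^3 - 2*p^2 - 13*p - 10) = p*(p - 3)*(p + 1)*(p^2 - 3*p - 10) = p*(p - 3)*(p + 1)*(p + 2)*(p - 5)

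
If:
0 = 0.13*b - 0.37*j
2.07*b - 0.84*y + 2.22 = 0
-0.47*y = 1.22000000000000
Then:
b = -2.13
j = -0.75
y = -2.60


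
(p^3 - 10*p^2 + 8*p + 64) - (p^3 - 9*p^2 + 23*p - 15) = -p^2 - 15*p + 79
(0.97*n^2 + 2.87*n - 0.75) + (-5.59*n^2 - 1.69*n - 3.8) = -4.62*n^2 + 1.18*n - 4.55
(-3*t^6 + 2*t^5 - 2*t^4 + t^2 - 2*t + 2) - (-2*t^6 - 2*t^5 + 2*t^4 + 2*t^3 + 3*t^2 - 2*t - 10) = -t^6 + 4*t^5 - 4*t^4 - 2*t^3 - 2*t^2 + 12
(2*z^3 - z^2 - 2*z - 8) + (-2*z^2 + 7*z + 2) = 2*z^3 - 3*z^2 + 5*z - 6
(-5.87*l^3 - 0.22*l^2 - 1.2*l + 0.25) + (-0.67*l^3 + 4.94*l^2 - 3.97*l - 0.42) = -6.54*l^3 + 4.72*l^2 - 5.17*l - 0.17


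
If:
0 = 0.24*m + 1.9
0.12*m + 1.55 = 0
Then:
No Solution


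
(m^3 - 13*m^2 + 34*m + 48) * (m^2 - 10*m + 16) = m^5 - 23*m^4 + 180*m^3 - 500*m^2 + 64*m + 768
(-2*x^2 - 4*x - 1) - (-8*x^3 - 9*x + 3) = 8*x^3 - 2*x^2 + 5*x - 4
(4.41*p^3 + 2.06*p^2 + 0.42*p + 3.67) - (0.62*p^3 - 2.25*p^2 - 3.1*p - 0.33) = 3.79*p^3 + 4.31*p^2 + 3.52*p + 4.0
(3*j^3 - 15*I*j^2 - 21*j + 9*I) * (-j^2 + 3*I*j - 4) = -3*j^5 + 24*I*j^4 + 54*j^3 - 12*I*j^2 + 57*j - 36*I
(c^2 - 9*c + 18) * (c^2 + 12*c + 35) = c^4 + 3*c^3 - 55*c^2 - 99*c + 630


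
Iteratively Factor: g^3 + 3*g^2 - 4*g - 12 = (g + 3)*(g^2 - 4) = (g + 2)*(g + 3)*(g - 2)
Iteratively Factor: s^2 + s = (s)*(s + 1)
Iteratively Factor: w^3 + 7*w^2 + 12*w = (w + 4)*(w^2 + 3*w) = w*(w + 4)*(w + 3)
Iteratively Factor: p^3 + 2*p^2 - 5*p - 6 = (p + 1)*(p^2 + p - 6) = (p + 1)*(p + 3)*(p - 2)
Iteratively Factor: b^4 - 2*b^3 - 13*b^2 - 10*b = (b - 5)*(b^3 + 3*b^2 + 2*b) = b*(b - 5)*(b^2 + 3*b + 2) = b*(b - 5)*(b + 1)*(b + 2)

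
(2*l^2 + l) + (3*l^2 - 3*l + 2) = 5*l^2 - 2*l + 2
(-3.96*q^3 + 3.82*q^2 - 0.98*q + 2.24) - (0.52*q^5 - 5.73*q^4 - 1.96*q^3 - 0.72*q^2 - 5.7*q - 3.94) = -0.52*q^5 + 5.73*q^4 - 2.0*q^3 + 4.54*q^2 + 4.72*q + 6.18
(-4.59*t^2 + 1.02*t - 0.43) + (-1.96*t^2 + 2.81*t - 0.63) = -6.55*t^2 + 3.83*t - 1.06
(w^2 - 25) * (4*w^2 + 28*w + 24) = 4*w^4 + 28*w^3 - 76*w^2 - 700*w - 600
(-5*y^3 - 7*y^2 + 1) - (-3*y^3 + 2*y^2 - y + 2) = -2*y^3 - 9*y^2 + y - 1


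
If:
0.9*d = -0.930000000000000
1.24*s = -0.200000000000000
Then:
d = -1.03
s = -0.16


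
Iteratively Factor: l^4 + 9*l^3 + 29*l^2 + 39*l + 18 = (l + 2)*(l^3 + 7*l^2 + 15*l + 9) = (l + 2)*(l + 3)*(l^2 + 4*l + 3) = (l + 1)*(l + 2)*(l + 3)*(l + 3)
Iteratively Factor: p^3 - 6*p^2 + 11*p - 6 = (p - 3)*(p^2 - 3*p + 2) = (p - 3)*(p - 1)*(p - 2)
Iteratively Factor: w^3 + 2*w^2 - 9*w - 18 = (w - 3)*(w^2 + 5*w + 6) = (w - 3)*(w + 2)*(w + 3)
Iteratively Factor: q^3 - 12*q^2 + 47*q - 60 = (q - 4)*(q^2 - 8*q + 15) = (q - 5)*(q - 4)*(q - 3)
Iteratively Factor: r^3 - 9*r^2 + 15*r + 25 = (r + 1)*(r^2 - 10*r + 25) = (r - 5)*(r + 1)*(r - 5)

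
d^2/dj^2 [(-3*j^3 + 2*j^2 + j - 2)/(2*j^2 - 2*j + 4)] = 6*(j^3 - 6*j + 2)/(j^6 - 3*j^5 + 9*j^4 - 13*j^3 + 18*j^2 - 12*j + 8)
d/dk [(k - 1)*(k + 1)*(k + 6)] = 3*k^2 + 12*k - 1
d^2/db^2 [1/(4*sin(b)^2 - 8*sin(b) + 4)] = (-sin(b) - 3/2)/(sin(b) - 1)^3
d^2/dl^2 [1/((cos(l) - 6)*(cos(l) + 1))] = (-4*sin(l)^4 + 51*sin(l)^2 + 45*cos(l)/4 + 15*cos(3*l)/4 + 15)/((cos(l) - 6)^3*(cos(l) + 1)^3)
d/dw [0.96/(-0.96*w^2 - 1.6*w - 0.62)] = (1.8432*w + 1.536)/(0.96*w^2 + 1.6*w + 0.62)^2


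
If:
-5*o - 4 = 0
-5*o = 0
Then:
No Solution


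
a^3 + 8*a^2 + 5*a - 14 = (a - 1)*(a + 2)*(a + 7)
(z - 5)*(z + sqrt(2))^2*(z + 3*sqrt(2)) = z^4 - 5*z^3 + 5*sqrt(2)*z^3 - 25*sqrt(2)*z^2 + 14*z^2 - 70*z + 6*sqrt(2)*z - 30*sqrt(2)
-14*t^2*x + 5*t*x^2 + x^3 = x*(-2*t + x)*(7*t + x)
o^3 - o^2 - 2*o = o*(o - 2)*(o + 1)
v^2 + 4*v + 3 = (v + 1)*(v + 3)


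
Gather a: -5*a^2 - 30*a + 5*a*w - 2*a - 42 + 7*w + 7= -5*a^2 + a*(5*w - 32) + 7*w - 35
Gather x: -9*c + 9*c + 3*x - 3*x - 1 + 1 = 0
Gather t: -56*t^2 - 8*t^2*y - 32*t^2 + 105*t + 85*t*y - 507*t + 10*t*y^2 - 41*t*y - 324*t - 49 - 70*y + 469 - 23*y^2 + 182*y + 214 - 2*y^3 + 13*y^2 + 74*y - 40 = t^2*(-8*y - 88) + t*(10*y^2 + 44*y - 726) - 2*y^3 - 10*y^2 + 186*y + 594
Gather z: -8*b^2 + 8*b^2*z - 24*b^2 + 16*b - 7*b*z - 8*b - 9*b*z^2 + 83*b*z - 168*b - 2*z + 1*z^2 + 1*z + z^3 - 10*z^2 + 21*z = -32*b^2 - 160*b + z^3 + z^2*(-9*b - 9) + z*(8*b^2 + 76*b + 20)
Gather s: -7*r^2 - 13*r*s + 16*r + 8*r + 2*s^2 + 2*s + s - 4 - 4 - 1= -7*r^2 + 24*r + 2*s^2 + s*(3 - 13*r) - 9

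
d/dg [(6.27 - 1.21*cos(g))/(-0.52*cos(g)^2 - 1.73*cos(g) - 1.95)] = (0.6292*cos(g)^2 - 6.5208*cos(g) - 13.2066)*sin(g)/(0.2704*cos(g)^4 + 1.7992*cos(g)^3 + 5.0209*cos(g)^2 + 6.747*cos(g) + 3.8025)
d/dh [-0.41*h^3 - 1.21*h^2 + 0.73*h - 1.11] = -1.23*h^2 - 2.42*h + 0.73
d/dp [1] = 0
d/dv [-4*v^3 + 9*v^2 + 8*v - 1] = -12*v^2 + 18*v + 8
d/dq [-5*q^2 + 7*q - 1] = 7 - 10*q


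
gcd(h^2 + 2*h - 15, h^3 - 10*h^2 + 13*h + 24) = h - 3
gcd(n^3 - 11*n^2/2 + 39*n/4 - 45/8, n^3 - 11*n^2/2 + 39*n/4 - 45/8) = n^3 - 11*n^2/2 + 39*n/4 - 45/8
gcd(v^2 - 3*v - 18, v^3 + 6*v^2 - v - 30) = v + 3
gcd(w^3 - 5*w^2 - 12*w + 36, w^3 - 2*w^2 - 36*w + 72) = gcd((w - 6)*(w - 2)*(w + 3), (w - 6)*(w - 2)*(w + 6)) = w^2 - 8*w + 12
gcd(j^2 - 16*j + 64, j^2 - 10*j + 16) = j - 8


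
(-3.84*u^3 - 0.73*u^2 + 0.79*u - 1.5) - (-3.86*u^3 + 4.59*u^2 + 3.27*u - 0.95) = 0.02*u^3 - 5.32*u^2 - 2.48*u - 0.55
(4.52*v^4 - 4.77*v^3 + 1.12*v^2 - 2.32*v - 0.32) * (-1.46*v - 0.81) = -6.5992*v^5 + 3.303*v^4 + 2.2285*v^3 + 2.48*v^2 + 2.3464*v + 0.2592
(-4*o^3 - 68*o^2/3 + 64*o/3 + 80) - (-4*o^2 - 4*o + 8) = -4*o^3 - 56*o^2/3 + 76*o/3 + 72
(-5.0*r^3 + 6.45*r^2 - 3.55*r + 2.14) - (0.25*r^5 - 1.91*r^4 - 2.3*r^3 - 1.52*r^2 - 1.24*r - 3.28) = -0.25*r^5 + 1.91*r^4 - 2.7*r^3 + 7.97*r^2 - 2.31*r + 5.42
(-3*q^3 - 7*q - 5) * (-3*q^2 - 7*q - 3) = 9*q^5 + 21*q^4 + 30*q^3 + 64*q^2 + 56*q + 15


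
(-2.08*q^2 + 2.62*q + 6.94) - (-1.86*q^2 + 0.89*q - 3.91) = -0.22*q^2 + 1.73*q + 10.85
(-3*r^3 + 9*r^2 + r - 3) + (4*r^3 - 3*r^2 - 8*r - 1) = r^3 + 6*r^2 - 7*r - 4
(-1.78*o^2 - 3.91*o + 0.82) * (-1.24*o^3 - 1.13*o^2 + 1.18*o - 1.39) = 2.2072*o^5 + 6.8598*o^4 + 1.3011*o^3 - 3.0662*o^2 + 6.4025*o - 1.1398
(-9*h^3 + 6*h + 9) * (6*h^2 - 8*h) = -54*h^5 + 72*h^4 + 36*h^3 + 6*h^2 - 72*h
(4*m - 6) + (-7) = 4*m - 13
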